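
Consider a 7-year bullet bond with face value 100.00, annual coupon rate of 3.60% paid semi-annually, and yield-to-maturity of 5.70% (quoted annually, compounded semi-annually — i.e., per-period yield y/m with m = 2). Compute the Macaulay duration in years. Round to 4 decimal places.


Coupon per period c = face * coupon_rate / m = 1.800000
Periods per year m = 2; per-period yield y/m = 0.028500
Number of cashflows N = 14
Cashflows (t years, CF_t, discount factor 1/(1+y/m)^(m*t), PV):
  t = 0.5000: CF_t = 1.800000, DF = 0.972290, PV = 1.750122
  t = 1.0000: CF_t = 1.800000, DF = 0.945347, PV = 1.701625
  t = 1.5000: CF_t = 1.800000, DF = 0.919152, PV = 1.654473
  t = 2.0000: CF_t = 1.800000, DF = 0.893682, PV = 1.608627
  t = 2.5000: CF_t = 1.800000, DF = 0.868917, PV = 1.564051
  t = 3.0000: CF_t = 1.800000, DF = 0.844840, PV = 1.520711
  t = 3.5000: CF_t = 1.800000, DF = 0.821429, PV = 1.478572
  t = 4.0000: CF_t = 1.800000, DF = 0.798667, PV = 1.437600
  t = 4.5000: CF_t = 1.800000, DF = 0.776536, PV = 1.397764
  t = 5.0000: CF_t = 1.800000, DF = 0.755018, PV = 1.359032
  t = 5.5000: CF_t = 1.800000, DF = 0.734096, PV = 1.321372
  t = 6.0000: CF_t = 1.800000, DF = 0.713754, PV = 1.284757
  t = 6.5000: CF_t = 1.800000, DF = 0.693976, PV = 1.249156
  t = 7.0000: CF_t = 101.800000, DF = 0.674745, PV = 68.689070
Price P = sum_t PV_t = 88.016931
Macaulay numerator sum_t t * PV_t:
  t * PV_t at t = 0.5000: 0.875061
  t * PV_t at t = 1.0000: 1.701625
  t * PV_t at t = 1.5000: 2.481709
  t * PV_t at t = 2.0000: 3.217254
  t * PV_t at t = 2.5000: 3.910129
  t * PV_t at t = 3.0000: 4.562133
  t * PV_t at t = 3.5000: 5.175001
  t * PV_t at t = 4.0000: 5.750401
  t * PV_t at t = 4.5000: 6.289938
  t * PV_t at t = 5.0000: 6.795158
  t * PV_t at t = 5.5000: 7.267548
  t * PV_t at t = 6.0000: 7.708541
  t * PV_t at t = 6.5000: 8.119514
  t * PV_t at t = 7.0000: 480.823487
Macaulay duration D = (sum_t t * PV_t) / P = 544.677499 / 88.016931 = 6.188326

Answer: Macaulay duration = 6.1883 years


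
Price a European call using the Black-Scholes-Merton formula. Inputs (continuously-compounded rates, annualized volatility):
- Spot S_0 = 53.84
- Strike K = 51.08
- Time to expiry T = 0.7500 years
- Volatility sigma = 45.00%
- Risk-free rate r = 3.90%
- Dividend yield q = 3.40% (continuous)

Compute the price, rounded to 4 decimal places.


Answer: Price = 9.4061

Derivation:
d1 = (ln(S/K) + (r - q + 0.5*sigma^2) * T) / (sigma * sqrt(T)) = 0.33951058
d2 = d1 - sigma * sqrt(T) = -0.05020085
exp(-rT) = 0.97117364; exp(-qT) = 0.97482238
C = S_0 * exp(-qT) * N(d1) - K * exp(-rT) * N(d2)
N(d1) = 0.63288744; N(d2) = 0.47998117
C = 53.8400 * 0.97482238 * 0.63288744 - 51.0800 * 0.97117364 * 0.47998117 = 9.4061


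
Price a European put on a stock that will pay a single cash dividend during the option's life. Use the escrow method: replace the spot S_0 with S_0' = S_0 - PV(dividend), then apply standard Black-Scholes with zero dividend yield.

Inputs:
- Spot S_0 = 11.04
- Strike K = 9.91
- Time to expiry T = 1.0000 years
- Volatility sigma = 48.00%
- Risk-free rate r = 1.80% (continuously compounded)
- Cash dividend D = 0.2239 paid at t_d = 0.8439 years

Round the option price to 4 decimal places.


PV(D) = D * exp(-r * t_d) = 0.2239 * 0.98492459 = 0.22052462
S_0' = S_0 - PV(D) = 11.0400 - 0.22052462 = 10.81947538
d1 = (ln(S_0'/K) + (r + sigma^2/2)*T) / (sigma*sqrt(T)) = 0.46042383
d2 = d1 - sigma*sqrt(T) = -0.01957617
exp(-rT) = 0.98216103
N(-d1) = 0.32260602; N(-d2) = 0.50780926
P = K * exp(-rT) * N(-d2) - S_0' * N(-d1) = 9.9100 * 0.98216103 * 0.50780926 - 10.81947538 * 0.32260602 = 1.4522

Answer: Price = 1.4522


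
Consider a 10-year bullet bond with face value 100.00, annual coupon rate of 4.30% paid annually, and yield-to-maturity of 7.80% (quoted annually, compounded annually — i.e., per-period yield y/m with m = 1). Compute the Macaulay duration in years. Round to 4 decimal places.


Answer: Macaulay duration = 8.0486 years

Derivation:
Coupon per period c = face * coupon_rate / m = 4.300000
Periods per year m = 1; per-period yield y/m = 0.078000
Number of cashflows N = 10
Cashflows (t years, CF_t, discount factor 1/(1+y/m)^(m*t), PV):
  t = 1.0000: CF_t = 4.300000, DF = 0.927644, PV = 3.988868
  t = 2.0000: CF_t = 4.300000, DF = 0.860523, PV = 3.700249
  t = 3.0000: CF_t = 4.300000, DF = 0.798259, PV = 3.432513
  t = 4.0000: CF_t = 4.300000, DF = 0.740500, PV = 3.184149
  t = 5.0000: CF_t = 4.300000, DF = 0.686920, PV = 2.953756
  t = 6.0000: CF_t = 4.300000, DF = 0.637217, PV = 2.740034
  t = 7.0000: CF_t = 4.300000, DF = 0.591111, PV = 2.541775
  t = 8.0000: CF_t = 4.300000, DF = 0.548340, PV = 2.357862
  t = 9.0000: CF_t = 4.300000, DF = 0.508664, PV = 2.187256
  t = 10.0000: CF_t = 104.300000, DF = 0.471859, PV = 49.214911
Price P = sum_t PV_t = 76.301373
Macaulay numerator sum_t t * PV_t:
  t * PV_t at t = 1.0000: 3.988868
  t * PV_t at t = 2.0000: 7.400498
  t * PV_t at t = 3.0000: 10.297539
  t * PV_t at t = 4.0000: 12.736597
  t * PV_t at t = 5.0000: 14.768781
  t * PV_t at t = 6.0000: 16.440202
  t * PV_t at t = 7.0000: 17.792426
  t * PV_t at t = 8.0000: 18.862895
  t * PV_t at t = 9.0000: 19.685304
  t * PV_t at t = 10.0000: 492.149105
Macaulay duration D = (sum_t t * PV_t) / P = 614.122215 / 76.301373 = 8.048639


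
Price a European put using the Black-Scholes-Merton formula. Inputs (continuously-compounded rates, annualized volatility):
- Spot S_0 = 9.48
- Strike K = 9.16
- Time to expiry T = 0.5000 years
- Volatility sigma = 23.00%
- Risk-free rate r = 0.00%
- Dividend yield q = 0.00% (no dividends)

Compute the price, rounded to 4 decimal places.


d1 = (ln(S/K) + (r - q + 0.5*sigma^2) * T) / (sigma * sqrt(T)) = 0.29245406
d2 = d1 - sigma * sqrt(T) = 0.12981950
exp(-rT) = 1.00000000; exp(-qT) = 1.00000000
P = K * exp(-rT) * N(-d2) - S_0 * exp(-qT) * N(-d1)
N(-d1) = 0.38496974; N(-d2) = 0.44835462
P = 9.1600 * 1.00000000 * 0.44835462 - 9.4800 * 1.00000000 * 0.38496974 = 0.4574

Answer: Price = 0.4574


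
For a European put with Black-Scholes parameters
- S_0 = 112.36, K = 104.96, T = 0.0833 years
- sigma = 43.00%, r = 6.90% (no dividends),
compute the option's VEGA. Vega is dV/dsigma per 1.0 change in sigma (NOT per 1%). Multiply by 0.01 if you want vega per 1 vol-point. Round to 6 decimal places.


d1 = 0.6573236128; d2 = 0.5332181335
phi(d1) = 0.3214299323; exp(-qT) = 1.0000000000; exp(-rT) = 0.9942687864
Vega = S * exp(-qT) * phi(d1) * sqrt(T) = 112.3600 * 1.0000000000 * 0.3214299323 * 0.2886173938 = 10.423667

Answer: Vega = 10.423667


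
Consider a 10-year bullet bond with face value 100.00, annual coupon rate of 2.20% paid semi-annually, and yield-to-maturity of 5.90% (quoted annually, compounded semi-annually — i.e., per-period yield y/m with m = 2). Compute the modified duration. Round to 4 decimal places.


Answer: Modified duration = 8.5589

Derivation:
Coupon per period c = face * coupon_rate / m = 1.100000
Periods per year m = 2; per-period yield y/m = 0.029500
Number of cashflows N = 20
Cashflows (t years, CF_t, discount factor 1/(1+y/m)^(m*t), PV):
  t = 0.5000: CF_t = 1.100000, DF = 0.971345, PV = 1.068480
  t = 1.0000: CF_t = 1.100000, DF = 0.943512, PV = 1.037863
  t = 1.5000: CF_t = 1.100000, DF = 0.916476, PV = 1.008123
  t = 2.0000: CF_t = 1.100000, DF = 0.890214, PV = 0.979236
  t = 2.5000: CF_t = 1.100000, DF = 0.864706, PV = 0.951176
  t = 3.0000: CF_t = 1.100000, DF = 0.839928, PV = 0.923920
  t = 3.5000: CF_t = 1.100000, DF = 0.815860, PV = 0.897446
  t = 4.0000: CF_t = 1.100000, DF = 0.792482, PV = 0.871730
  t = 4.5000: CF_t = 1.100000, DF = 0.769773, PV = 0.846751
  t = 5.0000: CF_t = 1.100000, DF = 0.747716, PV = 0.822487
  t = 5.5000: CF_t = 1.100000, DF = 0.726290, PV = 0.798919
  t = 6.0000: CF_t = 1.100000, DF = 0.705479, PV = 0.776026
  t = 6.5000: CF_t = 1.100000, DF = 0.685263, PV = 0.753790
  t = 7.0000: CF_t = 1.100000, DF = 0.665627, PV = 0.732190
  t = 7.5000: CF_t = 1.100000, DF = 0.646554, PV = 0.711209
  t = 8.0000: CF_t = 1.100000, DF = 0.628027, PV = 0.690830
  t = 8.5000: CF_t = 1.100000, DF = 0.610031, PV = 0.671034
  t = 9.0000: CF_t = 1.100000, DF = 0.592551, PV = 0.651806
  t = 9.5000: CF_t = 1.100000, DF = 0.575572, PV = 0.633129
  t = 10.0000: CF_t = 101.100000, DF = 0.559079, PV = 56.522861
Price P = sum_t PV_t = 72.349006
First compute Macaulay numerator sum_t t * PV_t:
  t * PV_t at t = 0.5000: 0.534240
  t * PV_t at t = 1.0000: 1.037863
  t * PV_t at t = 1.5000: 1.512185
  t * PV_t at t = 2.0000: 1.958472
  t * PV_t at t = 2.5000: 2.377940
  t * PV_t at t = 3.0000: 2.771761
  t * PV_t at t = 3.5000: 3.141060
  t * PV_t at t = 4.0000: 3.486919
  t * PV_t at t = 4.5000: 3.810378
  t * PV_t at t = 5.0000: 4.112436
  t * PV_t at t = 5.5000: 4.394055
  t * PV_t at t = 6.0000: 4.656158
  t * PV_t at t = 6.5000: 4.899632
  t * PV_t at t = 7.0000: 5.125330
  t * PV_t at t = 7.5000: 5.334070
  t * PV_t at t = 8.0000: 5.526638
  t * PV_t at t = 8.5000: 5.703792
  t * PV_t at t = 9.0000: 5.866254
  t * PV_t at t = 9.5000: 6.014723
  t * PV_t at t = 10.0000: 565.228610
Macaulay duration D = 637.492517 / 72.349006 = 8.811351
Modified duration = D / (1 + y/m) = 8.811351 / (1 + 0.029500) = 8.558865


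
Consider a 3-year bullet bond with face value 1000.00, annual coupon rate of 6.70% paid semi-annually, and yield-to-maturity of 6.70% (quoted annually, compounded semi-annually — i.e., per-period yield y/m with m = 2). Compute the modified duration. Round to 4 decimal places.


Coupon per period c = face * coupon_rate / m = 33.500000
Periods per year m = 2; per-period yield y/m = 0.033500
Number of cashflows N = 6
Cashflows (t years, CF_t, discount factor 1/(1+y/m)^(m*t), PV):
  t = 0.5000: CF_t = 33.500000, DF = 0.967586, PV = 32.414127
  t = 1.0000: CF_t = 33.500000, DF = 0.936222, PV = 31.363451
  t = 1.5000: CF_t = 33.500000, DF = 0.905876, PV = 30.346832
  t = 2.0000: CF_t = 33.500000, DF = 0.876512, PV = 29.363166
  t = 2.5000: CF_t = 33.500000, DF = 0.848101, PV = 28.411385
  t = 3.0000: CF_t = 1033.500000, DF = 0.820611, PV = 848.101039
Price P = sum_t PV_t = 1000.000000
First compute Macaulay numerator sum_t t * PV_t:
  t * PV_t at t = 0.5000: 16.207063
  t * PV_t at t = 1.0000: 31.363451
  t * PV_t at t = 1.5000: 45.520248
  t * PV_t at t = 2.0000: 58.726332
  t * PV_t at t = 2.5000: 71.028462
  t * PV_t at t = 3.0000: 2544.303117
Macaulay duration D = 2767.148674 / 1000.000000 = 2.767149
Modified duration = D / (1 + y/m) = 2.767149 / (1 + 0.033500) = 2.677454

Answer: Modified duration = 2.6775


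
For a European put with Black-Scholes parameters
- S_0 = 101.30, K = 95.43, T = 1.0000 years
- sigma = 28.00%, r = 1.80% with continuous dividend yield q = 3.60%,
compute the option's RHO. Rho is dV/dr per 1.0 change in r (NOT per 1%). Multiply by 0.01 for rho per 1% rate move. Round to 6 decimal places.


Answer: Rho = -46.530841

Derivation:
d1 = 0.2889050601; d2 = 0.0089050601
phi(d1) = 0.3826358214; exp(-qT) = 0.9646402935; exp(-rT) = 0.9821610324
N(-d2) = 0.4964474420
Rho = -K*T*exp(-rT)*N(-d2) = -95.4300 * 1.0000 * 0.9821610324 * 0.4964474420 = -46.530841


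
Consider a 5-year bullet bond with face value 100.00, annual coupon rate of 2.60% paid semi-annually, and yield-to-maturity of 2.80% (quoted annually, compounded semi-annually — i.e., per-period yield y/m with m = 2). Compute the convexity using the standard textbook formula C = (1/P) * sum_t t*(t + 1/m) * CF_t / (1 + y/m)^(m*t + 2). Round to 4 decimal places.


Answer: Convexity = 24.7531

Derivation:
Coupon per period c = face * coupon_rate / m = 1.300000
Periods per year m = 2; per-period yield y/m = 0.014000
Number of cashflows N = 10
Cashflows (t years, CF_t, discount factor 1/(1+y/m)^(m*t), PV):
  t = 0.5000: CF_t = 1.300000, DF = 0.986193, PV = 1.282051
  t = 1.0000: CF_t = 1.300000, DF = 0.972577, PV = 1.264350
  t = 1.5000: CF_t = 1.300000, DF = 0.959149, PV = 1.246894
  t = 2.0000: CF_t = 1.300000, DF = 0.945906, PV = 1.229678
  t = 2.5000: CF_t = 1.300000, DF = 0.932847, PV = 1.212701
  t = 3.0000: CF_t = 1.300000, DF = 0.919967, PV = 1.195957
  t = 3.5000: CF_t = 1.300000, DF = 0.907265, PV = 1.179445
  t = 4.0000: CF_t = 1.300000, DF = 0.894739, PV = 1.163161
  t = 4.5000: CF_t = 1.300000, DF = 0.882386, PV = 1.147101
  t = 5.0000: CF_t = 101.300000, DF = 0.870203, PV = 88.151538
Price P = sum_t PV_t = 99.072877
Convexity numerator sum_t t*(t + 1/m) * CF_t / (1+y/m)^(m*t + 2):
  t = 0.5000: term = 0.623447
  t = 1.0000: term = 1.844518
  t = 1.5000: term = 3.638102
  t = 2.0000: term = 5.979786
  t = 2.5000: term = 8.845837
  t = 3.0000: term = 12.213187
  t = 3.5000: term = 16.059418
  t = 4.0000: term = 20.362744
  t = 4.5000: term = 25.102002
  t = 5.0000: term = 2357.689879
Convexity = (1/P) * sum = 2452.358920 / 99.072877 = 24.753081


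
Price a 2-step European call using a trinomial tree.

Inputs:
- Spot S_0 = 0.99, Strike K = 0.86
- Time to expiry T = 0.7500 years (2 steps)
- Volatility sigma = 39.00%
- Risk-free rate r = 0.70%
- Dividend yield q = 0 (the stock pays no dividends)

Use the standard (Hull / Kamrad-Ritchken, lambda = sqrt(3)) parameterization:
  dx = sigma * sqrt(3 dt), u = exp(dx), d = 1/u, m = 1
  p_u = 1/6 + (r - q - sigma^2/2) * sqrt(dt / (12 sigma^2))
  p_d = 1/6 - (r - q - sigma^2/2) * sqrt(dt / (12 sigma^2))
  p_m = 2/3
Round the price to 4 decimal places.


Answer: Price = V(0,0) = 0.2044

Derivation:
dt = T/N = 0.375000; dx = sigma*sqrt(3*dt) = 0.413657
u = exp(dx) = 1.512339; d = 1/u = 0.661227
p_u = 0.135368, p_m = 0.666667, p_d = 0.197965
Discount per step: exp(-r*dt) = 0.997378
Stock lattice S(k, j) with j the centered position index:
  k=0: S(0,+0) = 0.9900
  k=1: S(1,-1) = 0.6546; S(1,+0) = 0.9900; S(1,+1) = 1.4972
  k=2: S(2,-2) = 0.4328; S(2,-1) = 0.6546; S(2,+0) = 0.9900; S(2,+1) = 1.4972; S(2,+2) = 2.2643
Terminal payoffs V(N, j) = max(S_T - K, 0):
  V(2,-2) = 0.000000; V(2,-1) = 0.000000; V(2,+0) = 0.130000; V(2,+1) = 0.637216; V(2,+2) = 1.404298
Backward induction: V(k, j) = exp(-r*dt) * [p_u * V(k+1, j+1) + p_m * V(k+1, j) + p_d * V(k+1, j-1)]
  V(1,-1) = exp(-r*dt) * [p_u*0.130000 + p_m*0.000000 + p_d*0.000000] = 0.017552
  V(1,+0) = exp(-r*dt) * [p_u*0.637216 + p_m*0.130000 + p_d*0.000000] = 0.172472
  V(1,+1) = exp(-r*dt) * [p_u*1.404298 + p_m*0.637216 + p_d*0.130000] = 0.638964
  V(0,+0) = exp(-r*dt) * [p_u*0.638964 + p_m*0.172472 + p_d*0.017552] = 0.204414


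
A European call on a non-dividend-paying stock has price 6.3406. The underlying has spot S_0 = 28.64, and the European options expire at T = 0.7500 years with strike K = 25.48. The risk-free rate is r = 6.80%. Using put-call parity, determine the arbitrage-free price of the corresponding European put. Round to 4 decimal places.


Answer: Put price = 1.9137

Derivation:
Put-call parity: C - P = S_0 * exp(-qT) - K * exp(-rT).
S_0 * exp(-qT) = 28.6400 * 1.00000000 = 28.64000000
K * exp(-rT) = 25.4800 * 0.95027867 = 24.21310053
P = C - S*exp(-qT) + K*exp(-rT)
P = 6.3406 - 28.64000000 + 24.21310053 = 1.9137


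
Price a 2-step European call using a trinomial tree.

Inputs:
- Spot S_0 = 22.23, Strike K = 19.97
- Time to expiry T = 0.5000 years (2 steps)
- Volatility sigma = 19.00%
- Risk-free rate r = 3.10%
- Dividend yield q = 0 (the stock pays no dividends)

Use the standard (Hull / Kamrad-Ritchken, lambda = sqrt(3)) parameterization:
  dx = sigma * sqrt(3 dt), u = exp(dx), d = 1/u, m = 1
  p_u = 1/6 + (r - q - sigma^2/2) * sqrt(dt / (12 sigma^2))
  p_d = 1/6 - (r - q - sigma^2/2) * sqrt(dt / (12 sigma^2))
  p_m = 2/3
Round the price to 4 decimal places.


Answer: Price = V(0,0) = 2.8922

Derivation:
dt = T/N = 0.250000; dx = sigma*sqrt(3*dt) = 0.164545
u = exp(dx) = 1.178856; d = 1/u = 0.848280
p_u = 0.176504, p_m = 0.666667, p_d = 0.156829
Discount per step: exp(-r*dt) = 0.992280
Stock lattice S(k, j) with j the centered position index:
  k=0: S(0,+0) = 22.2300
  k=1: S(1,-1) = 18.8573; S(1,+0) = 22.2300; S(1,+1) = 26.2060
  k=2: S(2,-2) = 15.9962; S(2,-1) = 18.8573; S(2,+0) = 22.2300; S(2,+1) = 26.2060; S(2,+2) = 30.8931
Terminal payoffs V(N, j) = max(S_T - K, 0):
  V(2,-2) = 0.000000; V(2,-1) = 0.000000; V(2,+0) = 2.260000; V(2,+1) = 6.235978; V(2,+2) = 10.923085
Backward induction: V(k, j) = exp(-r*dt) * [p_u * V(k+1, j+1) + p_m * V(k+1, j) + p_d * V(k+1, j-1)]
  V(1,-1) = exp(-r*dt) * [p_u*2.260000 + p_m*0.000000 + p_d*0.000000] = 0.395820
  V(1,+0) = exp(-r*dt) * [p_u*6.235978 + p_m*2.260000 + p_d*0.000000] = 2.587215
  V(1,+1) = exp(-r*dt) * [p_u*10.923085 + p_m*6.235978 + p_d*2.260000] = 6.390010
  V(0,+0) = exp(-r*dt) * [p_u*6.390010 + p_m*2.587215 + p_d*0.395820] = 2.892249


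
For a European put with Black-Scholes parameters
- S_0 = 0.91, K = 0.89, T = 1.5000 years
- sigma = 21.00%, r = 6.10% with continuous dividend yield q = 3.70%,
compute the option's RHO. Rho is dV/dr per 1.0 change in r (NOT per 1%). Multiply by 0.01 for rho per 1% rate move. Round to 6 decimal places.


d1 = 0.3549743644; d2 = 0.0977779414
phi(d1) = 0.3745829771; exp(-qT) = 0.9460120237; exp(-rT) = 0.9125613162
N(-d2) = 0.4610543118
Rho = -K*T*exp(-rT)*N(-d2) = -0.8900 * 1.5000 * 0.9125613162 * 0.4610543118 = -0.561688

Answer: Rho = -0.561688


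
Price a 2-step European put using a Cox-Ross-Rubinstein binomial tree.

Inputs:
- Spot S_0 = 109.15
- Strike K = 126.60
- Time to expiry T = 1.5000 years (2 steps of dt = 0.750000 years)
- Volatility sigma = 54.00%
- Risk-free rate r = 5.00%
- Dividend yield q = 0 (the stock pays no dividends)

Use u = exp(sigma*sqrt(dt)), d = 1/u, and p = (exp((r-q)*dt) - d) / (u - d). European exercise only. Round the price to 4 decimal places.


Answer: Price = V(0,0) = 33.6413

Derivation:
dt = T/N = 0.750000
u = exp(sigma*sqrt(dt)) = 1.596245; d = 1/u = 0.626470
p = (exp((r-q)*dt) - d) / (u - d) = 0.424575
Discount per step: exp(-r*dt) = 0.963194
Stock lattice S(k, i) with i counting down-moves:
  k=0: S(0,0) = 109.1500
  k=1: S(1,0) = 174.2301; S(1,1) = 68.3792
  k=2: S(2,0) = 278.1138; S(2,1) = 109.1500; S(2,2) = 42.8376
Terminal payoffs V(N, i) = max(K - S_T, 0):
  V(2,0) = 0.000000; V(2,1) = 17.450000; V(2,2) = 83.762425
Backward induction: V(k, i) = exp(-r*dt) * [p * V(k+1, i) + (1-p) * V(k+1, i+1)].
  V(1,0) = exp(-r*dt) * [p*0.000000 + (1-p)*17.450000] = 9.671600
  V(1,1) = exp(-r*dt) * [p*17.450000 + (1-p)*83.762425] = 53.561167
  V(0,0) = exp(-r*dt) * [p*9.671600 + (1-p)*53.561167] = 33.641267


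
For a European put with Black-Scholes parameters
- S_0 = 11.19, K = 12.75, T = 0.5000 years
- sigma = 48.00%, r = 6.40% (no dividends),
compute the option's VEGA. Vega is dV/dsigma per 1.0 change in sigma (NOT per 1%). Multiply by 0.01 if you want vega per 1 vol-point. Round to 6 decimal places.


d1 = -0.1205344510; d2 = -0.4599457060
phi(d1) = 0.3960547538; exp(-qT) = 1.0000000000; exp(-rT) = 0.9685065821
Vega = S * exp(-qT) * phi(d1) * sqrt(T) = 11.1900 * 1.0000000000 * 0.3960547538 * 0.7071067812 = 3.133793

Answer: Vega = 3.133793


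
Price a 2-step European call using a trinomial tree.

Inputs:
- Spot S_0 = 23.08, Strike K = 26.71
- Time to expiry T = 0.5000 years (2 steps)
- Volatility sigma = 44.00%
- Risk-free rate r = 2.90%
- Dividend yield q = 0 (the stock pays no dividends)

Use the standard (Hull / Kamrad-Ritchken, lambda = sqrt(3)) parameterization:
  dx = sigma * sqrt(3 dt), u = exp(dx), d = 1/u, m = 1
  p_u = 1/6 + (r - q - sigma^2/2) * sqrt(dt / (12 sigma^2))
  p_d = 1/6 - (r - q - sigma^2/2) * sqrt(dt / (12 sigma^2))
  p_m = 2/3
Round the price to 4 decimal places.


Answer: Price = V(0,0) = 1.8104

Derivation:
dt = T/N = 0.250000; dx = sigma*sqrt(3*dt) = 0.381051
u = exp(dx) = 1.463823; d = 1/u = 0.683143
p_u = 0.144426, p_m = 0.666667, p_d = 0.188908
Discount per step: exp(-r*dt) = 0.992776
Stock lattice S(k, j) with j the centered position index:
  k=0: S(0,+0) = 23.0800
  k=1: S(1,-1) = 15.7669; S(1,+0) = 23.0800; S(1,+1) = 33.7850
  k=2: S(2,-2) = 10.7711; S(2,-1) = 15.7669; S(2,+0) = 23.0800; S(2,+1) = 33.7850; S(2,+2) = 49.4553
Terminal payoffs V(N, j) = max(S_T - K, 0):
  V(2,-2) = 0.000000; V(2,-1) = 0.000000; V(2,+0) = 0.000000; V(2,+1) = 7.075024; V(2,+2) = 22.745279
Backward induction: V(k, j) = exp(-r*dt) * [p_u * V(k+1, j+1) + p_m * V(k+1, j) + p_d * V(k+1, j-1)]
  V(1,-1) = exp(-r*dt) * [p_u*0.000000 + p_m*0.000000 + p_d*0.000000] = 0.000000
  V(1,+0) = exp(-r*dt) * [p_u*7.075024 + p_m*0.000000 + p_d*0.000000] = 1.014433
  V(1,+1) = exp(-r*dt) * [p_u*22.745279 + p_m*7.075024 + p_d*0.000000] = 7.943880
  V(0,+0) = exp(-r*dt) * [p_u*7.943880 + p_m*1.014433 + p_d*0.000000] = 1.810415


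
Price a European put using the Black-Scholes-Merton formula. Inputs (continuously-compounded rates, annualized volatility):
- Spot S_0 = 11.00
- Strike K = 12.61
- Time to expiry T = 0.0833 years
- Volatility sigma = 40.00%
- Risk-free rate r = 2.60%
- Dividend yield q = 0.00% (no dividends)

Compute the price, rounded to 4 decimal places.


Answer: Price = 1.6646

Derivation:
d1 = (ln(S/K) + (r - q + 0.5*sigma^2) * T) / (sigma * sqrt(T)) = -1.10669939
d2 = d1 - sigma * sqrt(T) = -1.22214635
exp(-rT) = 0.99783654; exp(-qT) = 1.00000000
P = K * exp(-rT) * N(-d2) - S_0 * exp(-qT) * N(-d1)
N(-d1) = 0.86578804; N(-d2) = 0.88917386
P = 12.6100 * 0.99783654 * 0.88917386 - 11.0000 * 1.00000000 * 0.86578804 = 1.6646


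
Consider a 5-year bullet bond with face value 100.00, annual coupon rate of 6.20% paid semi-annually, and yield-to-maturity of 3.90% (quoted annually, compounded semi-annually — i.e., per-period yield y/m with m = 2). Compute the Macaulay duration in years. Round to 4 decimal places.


Coupon per period c = face * coupon_rate / m = 3.100000
Periods per year m = 2; per-period yield y/m = 0.019500
Number of cashflows N = 10
Cashflows (t years, CF_t, discount factor 1/(1+y/m)^(m*t), PV):
  t = 0.5000: CF_t = 3.100000, DF = 0.980873, PV = 3.040706
  t = 1.0000: CF_t = 3.100000, DF = 0.962112, PV = 2.982547
  t = 1.5000: CF_t = 3.100000, DF = 0.943709, PV = 2.925499
  t = 2.0000: CF_t = 3.100000, DF = 0.925659, PV = 2.869543
  t = 2.5000: CF_t = 3.100000, DF = 0.907954, PV = 2.814657
  t = 3.0000: CF_t = 3.100000, DF = 0.890588, PV = 2.760821
  t = 3.5000: CF_t = 3.100000, DF = 0.873553, PV = 2.708015
  t = 4.0000: CF_t = 3.100000, DF = 0.856845, PV = 2.656219
  t = 4.5000: CF_t = 3.100000, DF = 0.840456, PV = 2.605413
  t = 5.0000: CF_t = 103.100000, DF = 0.824380, PV = 84.993627
Price P = sum_t PV_t = 110.357049
Macaulay numerator sum_t t * PV_t:
  t * PV_t at t = 0.5000: 1.520353
  t * PV_t at t = 1.0000: 2.982547
  t * PV_t at t = 1.5000: 4.388249
  t * PV_t at t = 2.0000: 5.739086
  t * PV_t at t = 2.5000: 7.036644
  t * PV_t at t = 3.0000: 8.282464
  t * PV_t at t = 3.5000: 9.478053
  t * PV_t at t = 4.0000: 10.624875
  t * PV_t at t = 4.5000: 11.724360
  t * PV_t at t = 5.0000: 424.968136
Macaulay duration D = (sum_t t * PV_t) / P = 486.744767 / 110.357049 = 4.410636

Answer: Macaulay duration = 4.4106 years


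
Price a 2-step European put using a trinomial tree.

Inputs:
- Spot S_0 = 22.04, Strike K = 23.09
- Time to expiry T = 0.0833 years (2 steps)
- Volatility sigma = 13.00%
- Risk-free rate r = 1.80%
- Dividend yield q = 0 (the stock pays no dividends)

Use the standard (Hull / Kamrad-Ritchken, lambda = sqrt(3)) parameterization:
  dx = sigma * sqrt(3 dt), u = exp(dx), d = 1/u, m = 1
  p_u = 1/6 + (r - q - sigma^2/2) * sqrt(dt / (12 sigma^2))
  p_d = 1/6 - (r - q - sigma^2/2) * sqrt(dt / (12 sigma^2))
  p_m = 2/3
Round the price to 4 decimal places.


Answer: Price = V(0,0) = 1.0467

Derivation:
dt = T/N = 0.041650; dx = sigma*sqrt(3*dt) = 0.045953
u = exp(dx) = 1.047025; d = 1/u = 0.955087
p_u = 0.170995, p_m = 0.666667, p_d = 0.162339
Discount per step: exp(-r*dt) = 0.999251
Stock lattice S(k, j) with j the centered position index:
  k=0: S(0,+0) = 22.0400
  k=1: S(1,-1) = 21.0501; S(1,+0) = 22.0400; S(1,+1) = 23.0764
  k=2: S(2,-2) = 20.1047; S(2,-1) = 21.0501; S(2,+0) = 22.0400; S(2,+1) = 23.0764; S(2,+2) = 24.1616
Terminal payoffs V(N, j) = max(K - S_T, 0):
  V(2,-2) = 2.985303; V(2,-1) = 2.039881; V(2,+0) = 1.050000; V(2,+1) = 0.013570; V(2,+2) = 0.000000
Backward induction: V(k, j) = exp(-r*dt) * [p_u * V(k+1, j+1) + p_m * V(k+1, j) + p_d * V(k+1, j-1)]
  V(1,-1) = exp(-r*dt) * [p_u*1.050000 + p_m*2.039881 + p_d*2.985303] = 2.022578
  V(1,+0) = exp(-r*dt) * [p_u*0.013570 + p_m*1.050000 + p_d*2.039881] = 1.032698
  V(1,+1) = exp(-r*dt) * [p_u*0.000000 + p_m*0.013570 + p_d*1.050000] = 0.179368
  V(0,+0) = exp(-r*dt) * [p_u*0.179368 + p_m*1.032698 + p_d*2.022578] = 1.046694


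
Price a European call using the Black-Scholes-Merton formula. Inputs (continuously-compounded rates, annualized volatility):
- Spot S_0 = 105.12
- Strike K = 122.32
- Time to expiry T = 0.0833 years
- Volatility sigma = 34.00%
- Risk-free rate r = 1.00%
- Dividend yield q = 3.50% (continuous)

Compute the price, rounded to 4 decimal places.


d1 = (ln(S/K) + (r - q + 0.5*sigma^2) * T) / (sigma * sqrt(T)) = -1.51641595
d2 = d1 - sigma * sqrt(T) = -1.61454587
exp(-rT) = 0.99916735; exp(-qT) = 0.99708875
C = S_0 * exp(-qT) * N(d1) - K * exp(-rT) * N(d2)
N(d1) = 0.06470710; N(d2) = 0.05320454
C = 105.1200 * 0.99708875 * 0.06470710 - 122.3200 * 0.99916735 * 0.05320454 = 0.2796

Answer: Price = 0.2796


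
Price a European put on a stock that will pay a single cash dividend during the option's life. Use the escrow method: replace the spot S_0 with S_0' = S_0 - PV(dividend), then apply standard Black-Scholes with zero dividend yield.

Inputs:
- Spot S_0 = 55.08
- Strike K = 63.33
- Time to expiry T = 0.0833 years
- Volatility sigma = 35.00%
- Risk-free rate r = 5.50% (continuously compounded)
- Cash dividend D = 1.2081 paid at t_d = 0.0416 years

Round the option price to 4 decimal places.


Answer: Price = 9.3176

Derivation:
PV(D) = D * exp(-r * t_d) = 1.2081 * 0.99771462 = 1.20533903
S_0' = S_0 - PV(D) = 55.0800 - 1.20533903 = 53.87466097
d1 = (ln(S_0'/K) + (r + sigma^2/2)*T) / (sigma*sqrt(T)) = -1.50486198
d2 = d1 - sigma*sqrt(T) = -1.60587807
exp(-rT) = 0.99542898
N(-d1) = 0.93382022; N(-d2) = 0.94584965
P = K * exp(-rT) * N(-d2) - S_0' * N(-d1) = 63.3300 * 0.99542898 * 0.94584965 - 53.87466097 * 0.93382022 = 9.3176


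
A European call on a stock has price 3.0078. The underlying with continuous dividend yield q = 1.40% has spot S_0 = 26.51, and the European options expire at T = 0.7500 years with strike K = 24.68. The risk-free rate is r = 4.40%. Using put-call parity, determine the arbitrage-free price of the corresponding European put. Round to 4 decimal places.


Put-call parity: C - P = S_0 * exp(-qT) - K * exp(-rT).
S_0 * exp(-qT) = 26.5100 * 0.98955493 = 26.23310126
K * exp(-rT) = 24.6800 * 0.96753856 = 23.87885165
P = C - S*exp(-qT) + K*exp(-rT)
P = 3.0078 - 26.23310126 + 23.87885165 = 0.6536

Answer: Put price = 0.6536


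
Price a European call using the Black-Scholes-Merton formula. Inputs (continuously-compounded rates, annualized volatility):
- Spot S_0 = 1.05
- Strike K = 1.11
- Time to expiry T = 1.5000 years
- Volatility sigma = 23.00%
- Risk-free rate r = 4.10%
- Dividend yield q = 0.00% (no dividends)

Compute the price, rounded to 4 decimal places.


Answer: Price = 0.1204

Derivation:
d1 = (ln(S/K) + (r - q + 0.5*sigma^2) * T) / (sigma * sqrt(T)) = 0.16189760
d2 = d1 - sigma * sqrt(T) = -0.11979372
exp(-rT) = 0.94035295; exp(-qT) = 1.00000000
C = S_0 * exp(-qT) * N(d1) - K * exp(-rT) * N(d2)
N(d1) = 0.56430675; N(d2) = 0.45232328
C = 1.0500 * 1.00000000 * 0.56430675 - 1.1100 * 0.94035295 * 0.45232328 = 0.1204


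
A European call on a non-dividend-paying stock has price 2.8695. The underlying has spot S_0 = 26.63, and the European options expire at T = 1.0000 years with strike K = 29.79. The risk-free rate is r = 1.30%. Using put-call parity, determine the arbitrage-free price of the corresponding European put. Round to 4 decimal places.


Put-call parity: C - P = S_0 * exp(-qT) - K * exp(-rT).
S_0 * exp(-qT) = 26.6300 * 1.00000000 = 26.63000000
K * exp(-rT) = 29.7900 * 0.98708414 = 29.40523638
P = C - S*exp(-qT) + K*exp(-rT)
P = 2.8695 - 26.63000000 + 29.40523638 = 5.6447

Answer: Put price = 5.6447


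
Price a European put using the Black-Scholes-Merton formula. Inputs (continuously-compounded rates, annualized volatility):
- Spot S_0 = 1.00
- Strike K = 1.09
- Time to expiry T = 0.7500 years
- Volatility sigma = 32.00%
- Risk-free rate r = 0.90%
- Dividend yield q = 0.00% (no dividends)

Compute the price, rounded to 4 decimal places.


d1 = (ln(S/K) + (r - q + 0.5*sigma^2) * T) / (sigma * sqrt(T)) = -0.14804595
d2 = d1 - sigma * sqrt(T) = -0.42517408
exp(-rT) = 0.99327273; exp(-qT) = 1.00000000
P = K * exp(-rT) * N(-d2) - S_0 * exp(-qT) * N(-d1)
N(-d1) = 0.55884675; N(-d2) = 0.66464511
P = 1.0900 * 0.99327273 * 0.66464511 - 1.0000 * 1.00000000 * 0.55884675 = 0.1607

Answer: Price = 0.1607


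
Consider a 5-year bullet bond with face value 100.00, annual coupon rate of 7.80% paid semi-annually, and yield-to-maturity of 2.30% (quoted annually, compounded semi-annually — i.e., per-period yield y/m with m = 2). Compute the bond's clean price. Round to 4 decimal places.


Coupon per period c = face * coupon_rate / m = 3.900000
Periods per year m = 2; per-period yield y/m = 0.011500
Number of cashflows N = 10
Cashflows (t years, CF_t, discount factor 1/(1+y/m)^(m*t), PV):
  t = 0.5000: CF_t = 3.900000, DF = 0.988631, PV = 3.855660
  t = 1.0000: CF_t = 3.900000, DF = 0.977391, PV = 3.811824
  t = 1.5000: CF_t = 3.900000, DF = 0.966279, PV = 3.768486
  t = 2.0000: CF_t = 3.900000, DF = 0.955293, PV = 3.725641
  t = 2.5000: CF_t = 3.900000, DF = 0.944432, PV = 3.683284
  t = 3.0000: CF_t = 3.900000, DF = 0.933694, PV = 3.641408
  t = 3.5000: CF_t = 3.900000, DF = 0.923079, PV = 3.600007
  t = 4.0000: CF_t = 3.900000, DF = 0.912584, PV = 3.559078
  t = 4.5000: CF_t = 3.900000, DF = 0.902209, PV = 3.518614
  t = 5.0000: CF_t = 103.900000, DF = 0.891951, PV = 92.673737
Price P = sum_t PV_t = 125.837739

Answer: Price = 125.8377


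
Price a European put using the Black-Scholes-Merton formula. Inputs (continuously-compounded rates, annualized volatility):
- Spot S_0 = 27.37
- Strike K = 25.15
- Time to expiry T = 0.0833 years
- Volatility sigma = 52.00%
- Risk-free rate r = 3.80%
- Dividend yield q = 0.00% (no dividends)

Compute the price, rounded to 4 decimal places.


d1 = (ln(S/K) + (r - q + 0.5*sigma^2) * T) / (sigma * sqrt(T)) = 0.65975811
d2 = d1 - sigma * sqrt(T) = 0.50967707
exp(-rT) = 0.99683960; exp(-qT) = 1.00000000
P = K * exp(-rT) * N(-d2) - S_0 * exp(-qT) * N(-d1)
N(-d1) = 0.25470453; N(-d2) = 0.30513886
P = 25.1500 * 0.99683960 * 0.30513886 - 27.3700 * 1.00000000 * 0.25470453 = 0.6787

Answer: Price = 0.6787


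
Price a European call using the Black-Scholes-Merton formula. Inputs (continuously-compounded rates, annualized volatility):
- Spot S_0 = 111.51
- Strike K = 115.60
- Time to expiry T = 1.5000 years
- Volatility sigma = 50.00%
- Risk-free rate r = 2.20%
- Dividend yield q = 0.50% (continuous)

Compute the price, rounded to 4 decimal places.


d1 = (ln(S/K) + (r - q + 0.5*sigma^2) * T) / (sigma * sqrt(T)) = 0.28900438
d2 = d1 - sigma * sqrt(T) = -0.32336805
exp(-rT) = 0.96753856; exp(-qT) = 0.99252805
C = S_0 * exp(-qT) * N(d1) - K * exp(-rT) * N(d2)
N(d1) = 0.61371099; N(d2) = 0.37320826
C = 111.5100 * 0.99252805 * 0.61371099 - 115.6000 * 0.96753856 * 0.37320826 = 26.1812

Answer: Price = 26.1812


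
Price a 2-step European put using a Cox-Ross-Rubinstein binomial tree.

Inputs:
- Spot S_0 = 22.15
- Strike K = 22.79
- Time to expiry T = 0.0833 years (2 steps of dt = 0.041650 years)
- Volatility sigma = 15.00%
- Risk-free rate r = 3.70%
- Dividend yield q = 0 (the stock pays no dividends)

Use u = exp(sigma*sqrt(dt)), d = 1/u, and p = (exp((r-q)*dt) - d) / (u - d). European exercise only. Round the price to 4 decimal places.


dt = T/N = 0.041650
u = exp(sigma*sqrt(dt)) = 1.031086; d = 1/u = 0.969851
p = (exp((r-q)*dt) - d) / (u - d) = 0.517533
Discount per step: exp(-r*dt) = 0.998460
Stock lattice S(k, i) with i counting down-moves:
  k=0: S(0,0) = 22.1500
  k=1: S(1,0) = 22.8386; S(1,1) = 21.4822
  k=2: S(2,0) = 23.5485; S(2,1) = 22.1500; S(2,2) = 20.8345
Terminal payoffs V(N, i) = max(K - S_T, 0):
  V(2,0) = 0.000000; V(2,1) = 0.640000; V(2,2) = 1.955453
Backward induction: V(k, i) = exp(-r*dt) * [p * V(k+1, i) + (1-p) * V(k+1, i+1)].
  V(1,0) = exp(-r*dt) * [p*0.000000 + (1-p)*0.640000] = 0.308303
  V(1,1) = exp(-r*dt) * [p*0.640000 + (1-p)*1.955453] = 1.272700
  V(0,0) = exp(-r*dt) * [p*0.308303 + (1-p)*1.272700] = 0.772401

Answer: Price = V(0,0) = 0.7724


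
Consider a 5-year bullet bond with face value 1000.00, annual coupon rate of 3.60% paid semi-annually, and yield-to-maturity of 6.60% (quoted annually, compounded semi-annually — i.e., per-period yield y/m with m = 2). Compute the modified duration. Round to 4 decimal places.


Answer: Modified duration = 4.4410

Derivation:
Coupon per period c = face * coupon_rate / m = 18.000000
Periods per year m = 2; per-period yield y/m = 0.033000
Number of cashflows N = 10
Cashflows (t years, CF_t, discount factor 1/(1+y/m)^(m*t), PV):
  t = 0.5000: CF_t = 18.000000, DF = 0.968054, PV = 17.424976
  t = 1.0000: CF_t = 18.000000, DF = 0.937129, PV = 16.868321
  t = 1.5000: CF_t = 18.000000, DF = 0.907192, PV = 16.329449
  t = 2.0000: CF_t = 18.000000, DF = 0.878211, PV = 15.807792
  t = 2.5000: CF_t = 18.000000, DF = 0.850156, PV = 15.302800
  t = 3.0000: CF_t = 18.000000, DF = 0.822997, PV = 14.813940
  t = 3.5000: CF_t = 18.000000, DF = 0.796705, PV = 14.340697
  t = 4.0000: CF_t = 18.000000, DF = 0.771254, PV = 13.882572
  t = 4.5000: CF_t = 18.000000, DF = 0.746616, PV = 13.439082
  t = 5.0000: CF_t = 1018.000000, DF = 0.722764, PV = 735.774213
Price P = sum_t PV_t = 873.983842
First compute Macaulay numerator sum_t t * PV_t:
  t * PV_t at t = 0.5000: 8.712488
  t * PV_t at t = 1.0000: 16.868321
  t * PV_t at t = 1.5000: 24.494174
  t * PV_t at t = 2.0000: 31.615584
  t * PV_t at t = 2.5000: 38.257000
  t * PV_t at t = 3.0000: 44.441819
  t * PV_t at t = 3.5000: 50.192439
  t * PV_t at t = 4.0000: 55.530288
  t * PV_t at t = 4.5000: 60.475870
  t * PV_t at t = 5.0000: 3678.871065
Macaulay duration D = 4009.459048 / 873.983842 = 4.587567
Modified duration = D / (1 + y/m) = 4.587567 / (1 + 0.033000) = 4.441013


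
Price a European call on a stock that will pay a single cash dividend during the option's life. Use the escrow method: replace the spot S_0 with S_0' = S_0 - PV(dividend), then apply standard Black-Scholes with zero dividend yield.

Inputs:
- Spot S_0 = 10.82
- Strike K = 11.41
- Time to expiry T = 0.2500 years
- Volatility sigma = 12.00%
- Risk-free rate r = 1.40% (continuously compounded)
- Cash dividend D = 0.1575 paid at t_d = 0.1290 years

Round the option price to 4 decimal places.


PV(D) = D * exp(-r * t_d) = 0.1575 * 0.99819563 = 0.15721581
S_0' = S_0 - PV(D) = 10.8200 - 0.15721581 = 10.66278419
d1 = (ln(S_0'/K) + (r + sigma^2/2)*T) / (sigma*sqrt(T)) = -1.04050997
d2 = d1 - sigma*sqrt(T) = -1.10050997
exp(-rT) = 0.99650612
N(d1) = 0.14905152; N(d2) = 0.13555499
C = S_0' * N(d1) - K * exp(-rT) * N(d2) = 10.66278419 * 0.14905152 - 11.4100 * 0.99650612 * 0.13555499 = 0.0480

Answer: Price = 0.0480


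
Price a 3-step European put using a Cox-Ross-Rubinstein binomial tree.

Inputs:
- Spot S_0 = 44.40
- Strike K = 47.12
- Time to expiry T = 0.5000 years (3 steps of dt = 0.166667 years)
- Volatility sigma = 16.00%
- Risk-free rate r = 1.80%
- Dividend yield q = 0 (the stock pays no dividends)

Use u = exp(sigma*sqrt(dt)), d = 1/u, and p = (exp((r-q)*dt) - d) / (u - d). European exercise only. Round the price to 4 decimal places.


dt = T/N = 0.166667
u = exp(sigma*sqrt(dt)) = 1.067500; d = 1/u = 0.936768
p = (exp((r-q)*dt) - d) / (u - d) = 0.506658
Discount per step: exp(-r*dt) = 0.997004
Stock lattice S(k, i) with i counting down-moves:
  k=0: S(0,0) = 44.4000
  k=1: S(1,0) = 47.3970; S(1,1) = 41.5925
  k=2: S(2,0) = 50.5963; S(2,1) = 44.4000; S(2,2) = 38.9625
  k=3: S(3,0) = 54.0116; S(3,1) = 47.3970; S(3,2) = 41.5925; S(3,3) = 36.4988
Terminal payoffs V(N, i) = max(K - S_T, 0):
  V(3,0) = 0.000000; V(3,1) = 0.000000; V(3,2) = 5.527505; V(3,3) = 10.621167
Backward induction: V(k, i) = exp(-r*dt) * [p * V(k+1, i) + (1-p) * V(k+1, i+1)].
  V(2,0) = exp(-r*dt) * [p*0.000000 + (1-p)*0.000000] = 0.000000
  V(2,1) = exp(-r*dt) * [p*0.000000 + (1-p)*5.527505] = 2.718782
  V(2,2) = exp(-r*dt) * [p*5.527505 + (1-p)*10.621167] = 8.016337
  V(1,0) = exp(-r*dt) * [p*0.000000 + (1-p)*2.718782] = 1.337272
  V(1,1) = exp(-r*dt) * [p*2.718782 + (1-p)*8.016337] = 5.316316
  V(0,0) = exp(-r*dt) * [p*1.337272 + (1-p)*5.316316] = 3.290415

Answer: Price = V(0,0) = 3.2904


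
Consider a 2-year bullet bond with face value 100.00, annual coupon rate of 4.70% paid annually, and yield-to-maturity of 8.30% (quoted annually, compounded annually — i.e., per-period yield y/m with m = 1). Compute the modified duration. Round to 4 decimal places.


Coupon per period c = face * coupon_rate / m = 4.700000
Periods per year m = 1; per-period yield y/m = 0.083000
Number of cashflows N = 2
Cashflows (t years, CF_t, discount factor 1/(1+y/m)^(m*t), PV):
  t = 1.0000: CF_t = 4.700000, DF = 0.923361, PV = 4.339797
  t = 2.0000: CF_t = 104.700000, DF = 0.852596, PV = 89.266759
Price P = sum_t PV_t = 93.606556
First compute Macaulay numerator sum_t t * PV_t:
  t * PV_t at t = 1.0000: 4.339797
  t * PV_t at t = 2.0000: 178.533519
Macaulay duration D = 182.873315 / 93.606556 = 1.953638
Modified duration = D / (1 + y/m) = 1.953638 / (1 + 0.083000) = 1.803913

Answer: Modified duration = 1.8039


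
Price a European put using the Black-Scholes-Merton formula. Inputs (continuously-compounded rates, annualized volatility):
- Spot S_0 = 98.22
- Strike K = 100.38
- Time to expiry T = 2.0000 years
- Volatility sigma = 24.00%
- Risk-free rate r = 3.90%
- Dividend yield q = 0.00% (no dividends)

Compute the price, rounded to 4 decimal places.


d1 = (ln(S/K) + (r - q + 0.5*sigma^2) * T) / (sigma * sqrt(T)) = 0.33542458
d2 = d1 - sigma * sqrt(T) = -0.00398668
exp(-rT) = 0.92496443; exp(-qT) = 1.00000000
P = K * exp(-rT) * N(-d2) - S_0 * exp(-qT) * N(-d1)
N(-d1) = 0.36865242; N(-d2) = 0.50159045
P = 100.3800 * 0.92496443 * 0.50159045 - 98.2200 * 1.00000000 * 0.36865242 = 10.3626

Answer: Price = 10.3626


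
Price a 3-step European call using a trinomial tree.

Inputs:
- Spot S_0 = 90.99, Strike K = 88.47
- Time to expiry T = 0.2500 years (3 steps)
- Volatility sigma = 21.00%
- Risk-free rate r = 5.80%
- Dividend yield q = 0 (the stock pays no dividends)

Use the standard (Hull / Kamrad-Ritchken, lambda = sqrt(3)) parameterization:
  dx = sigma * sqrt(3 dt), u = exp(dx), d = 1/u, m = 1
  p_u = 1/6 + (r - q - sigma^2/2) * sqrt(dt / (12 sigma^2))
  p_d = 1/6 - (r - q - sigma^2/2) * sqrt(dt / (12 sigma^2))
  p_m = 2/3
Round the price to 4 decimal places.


dt = T/N = 0.083333; dx = sigma*sqrt(3*dt) = 0.105000
u = exp(dx) = 1.110711; d = 1/u = 0.900325
p_u = 0.180933, p_m = 0.666667, p_d = 0.152401
Discount per step: exp(-r*dt) = 0.995178
Stock lattice S(k, j) with j the centered position index:
  k=0: S(0,+0) = 90.9900
  k=1: S(1,-1) = 81.9205; S(1,+0) = 90.9900; S(1,+1) = 101.0636
  k=2: S(2,-2) = 73.7551; S(2,-1) = 81.9205; S(2,+0) = 90.9900; S(2,+1) = 101.0636; S(2,+2) = 112.2524
  k=3: S(3,-3) = 66.4035; S(3,-2) = 73.7551; S(3,-1) = 81.9205; S(3,+0) = 90.9900; S(3,+1) = 101.0636; S(3,+2) = 112.2524; S(3,+3) = 124.6799
Terminal payoffs V(N, j) = max(S_T - K, 0):
  V(3,-3) = 0.000000; V(3,-2) = 0.000000; V(3,-1) = 0.000000; V(3,+0) = 2.520000; V(3,+1) = 12.593558; V(3,+2) = 23.782367; V(3,+3) = 36.209895
Backward induction: V(k, j) = exp(-r*dt) * [p_u * V(k+1, j+1) + p_m * V(k+1, j) + p_d * V(k+1, j-1)]
  V(2,-2) = exp(-r*dt) * [p_u*0.000000 + p_m*0.000000 + p_d*0.000000] = 0.000000
  V(2,-1) = exp(-r*dt) * [p_u*2.520000 + p_m*0.000000 + p_d*0.000000] = 0.453752
  V(2,+0) = exp(-r*dt) * [p_u*12.593558 + p_m*2.520000 + p_d*0.000000] = 3.939498
  V(2,+1) = exp(-r*dt) * [p_u*23.782367 + p_m*12.593558 + p_d*2.520000] = 13.019679
  V(2,+2) = exp(-r*dt) * [p_u*36.209895 + p_m*23.782367 + p_d*12.593558] = 24.208437
  V(1,-1) = exp(-r*dt) * [p_u*3.939498 + p_m*0.453752 + p_d*0.000000] = 1.010389
  V(1,+0) = exp(-r*dt) * [p_u*13.019679 + p_m*3.939498 + p_d*0.453752] = 5.026812
  V(1,+1) = exp(-r*dt) * [p_u*24.208437 + p_m*13.019679 + p_d*3.939498] = 13.594397
  V(0,+0) = exp(-r*dt) * [p_u*13.594397 + p_m*5.026812 + p_d*1.010389] = 5.936100

Answer: Price = V(0,0) = 5.9361
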